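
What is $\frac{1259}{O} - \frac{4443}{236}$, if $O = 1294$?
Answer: $- \frac{2726059}{152692} \approx -17.853$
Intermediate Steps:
$\frac{1259}{O} - \frac{4443}{236} = \frac{1259}{1294} - \frac{4443}{236} = - \frac{2726059}{152692}$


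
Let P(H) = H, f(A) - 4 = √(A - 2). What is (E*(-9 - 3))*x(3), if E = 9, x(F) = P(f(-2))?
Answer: -432 - 216*I ≈ -432.0 - 216.0*I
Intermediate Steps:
f(A) = 4 + √(-2 + A) (f(A) = 4 + √(A - 2) = 4 + √(-2 + A))
x(F) = 4 + 2*I (x(F) = 4 + √(-2 - 2) = 4 + √(-4) = 4 + 2*I)
(E*(-9 - 3))*x(3) = (9*(-9 - 3))*(4 + 2*I) = (9*(-12))*(4 + 2*I) = -108*(4 + 2*I) = -432 - 216*I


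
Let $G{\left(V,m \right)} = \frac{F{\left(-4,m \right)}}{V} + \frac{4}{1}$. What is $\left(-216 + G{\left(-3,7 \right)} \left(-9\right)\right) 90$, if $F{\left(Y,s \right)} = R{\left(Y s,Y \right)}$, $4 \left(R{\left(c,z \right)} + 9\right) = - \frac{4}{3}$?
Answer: $-25200$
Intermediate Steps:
$R{\left(c,z \right)} = - \frac{28}{3}$ ($R{\left(c,z \right)} = -9 + \frac{\left(-4\right) \frac{1}{3}}{4} = -9 + \frac{1}{4} \left(- \frac{4}{3}\right) = -9 - \frac{1}{3} = - \frac{28}{3}$)
$F{\left(Y,s \right)} = - \frac{28}{3}$
$G{\left(V,m \right)} = 4 - \frac{28}{3 V}$ ($G{\left(V,m \right)} = - \frac{28}{3 V} + \frac{4}{1} = - \frac{28}{3 V} + 4 \cdot 1 = - \frac{28}{3 V} + 4 = 4 - \frac{28}{3 V}$)
$\left(-216 + G{\left(-3,7 \right)} \left(-9\right)\right) 90 = \left(-216 + \left(4 - \frac{28}{3 \left(-3\right)}\right) \left(-9\right)\right) 90 = \left(-216 + \left(4 - - \frac{28}{9}\right) \left(-9\right)\right) 90 = \left(-216 + \left(4 + \frac{28}{9}\right) \left(-9\right)\right) 90 = \left(-216 + \frac{64}{9} \left(-9\right)\right) 90 = \left(-216 - 64\right) 90 = \left(-280\right) 90 = -25200$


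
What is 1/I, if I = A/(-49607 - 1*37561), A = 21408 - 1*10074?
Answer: -14528/1889 ≈ -7.6908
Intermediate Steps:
A = 11334 (A = 21408 - 10074 = 11334)
I = -1889/14528 (I = 11334/(-49607 - 1*37561) = 11334/(-49607 - 37561) = 11334/(-87168) = 11334*(-1/87168) = -1889/14528 ≈ -0.13002)
1/I = 1/(-1889/14528) = -14528/1889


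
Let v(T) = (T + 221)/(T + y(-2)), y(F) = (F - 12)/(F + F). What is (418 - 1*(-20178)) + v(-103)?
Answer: 4098368/199 ≈ 20595.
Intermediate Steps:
y(F) = (-12 + F)/(2*F) (y(F) = (-12 + F)/((2*F)) = (-12 + F)*(1/(2*F)) = (-12 + F)/(2*F))
v(T) = (221 + T)/(7/2 + T) (v(T) = (T + 221)/(T + (1/2)*(-12 - 2)/(-2)) = (221 + T)/(T + (1/2)*(-1/2)*(-14)) = (221 + T)/(T + 7/2) = (221 + T)/(7/2 + T))
(418 - 1*(-20178)) + v(-103) = (418 - 1*(-20178)) + 2*(221 - 103)/(7 + 2*(-103)) = (418 + 20178) + 2*118/(7 - 206) = 20596 + 2*118/(-199) = 20596 + 2*(-1/199)*118 = 20596 - 236/199 = 4098368/199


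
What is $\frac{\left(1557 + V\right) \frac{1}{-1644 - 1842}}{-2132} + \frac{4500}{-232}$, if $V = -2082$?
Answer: $- \frac{199076225}{10263448} \approx -19.397$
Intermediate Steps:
$\frac{\left(1557 + V\right) \frac{1}{-1644 - 1842}}{-2132} + \frac{4500}{-232} = \frac{\left(1557 - 2082\right) \frac{1}{-1644 - 1842}}{-2132} + \frac{4500}{-232} = - \frac{525}{-3486} \left(- \frac{1}{2132}\right) + 4500 \left(- \frac{1}{232}\right) = \left(-525\right) \left(- \frac{1}{3486}\right) \left(- \frac{1}{2132}\right) - \frac{1125}{58} = \frac{25}{166} \left(- \frac{1}{2132}\right) - \frac{1125}{58} = - \frac{25}{353912} - \frac{1125}{58} = - \frac{199076225}{10263448}$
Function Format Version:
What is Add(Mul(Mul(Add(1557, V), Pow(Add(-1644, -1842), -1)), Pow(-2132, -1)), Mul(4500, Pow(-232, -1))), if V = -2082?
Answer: Rational(-199076225, 10263448) ≈ -19.397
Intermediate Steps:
Add(Mul(Mul(Add(1557, V), Pow(Add(-1644, -1842), -1)), Pow(-2132, -1)), Mul(4500, Pow(-232, -1))) = Add(Mul(Mul(Add(1557, -2082), Pow(Add(-1644, -1842), -1)), Pow(-2132, -1)), Mul(4500, Pow(-232, -1))) = Add(Mul(Mul(-525, Pow(-3486, -1)), Rational(-1, 2132)), Mul(4500, Rational(-1, 232))) = Add(Mul(Mul(-525, Rational(-1, 3486)), Rational(-1, 2132)), Rational(-1125, 58)) = Add(Mul(Rational(25, 166), Rational(-1, 2132)), Rational(-1125, 58)) = Add(Rational(-25, 353912), Rational(-1125, 58)) = Rational(-199076225, 10263448)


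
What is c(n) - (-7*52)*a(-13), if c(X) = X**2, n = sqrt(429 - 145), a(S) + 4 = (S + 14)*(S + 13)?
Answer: -1172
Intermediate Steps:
a(S) = -4 + (13 + S)*(14 + S) (a(S) = -4 + (S + 14)*(S + 13) = -4 + (14 + S)*(13 + S) = -4 + (13 + S)*(14 + S))
n = 2*sqrt(71) (n = sqrt(284) = 2*sqrt(71) ≈ 16.852)
c(n) - (-7*52)*a(-13) = (2*sqrt(71))**2 - (-7*52)*(178 + (-13)**2 + 27*(-13)) = 284 - (-364)*(178 + 169 - 351) = 284 - (-364)*(-4) = 284 - 1*1456 = 284 - 1456 = -1172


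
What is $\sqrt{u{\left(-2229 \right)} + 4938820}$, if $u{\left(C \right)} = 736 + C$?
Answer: $\sqrt{4937327} \approx 2222.0$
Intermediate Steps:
$\sqrt{u{\left(-2229 \right)} + 4938820} = \sqrt{\left(736 - 2229\right) + 4938820} = \sqrt{-1493 + 4938820} = \sqrt{4937327}$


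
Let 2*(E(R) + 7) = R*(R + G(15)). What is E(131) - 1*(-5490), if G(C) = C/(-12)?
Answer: 111853/8 ≈ 13982.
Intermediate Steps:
G(C) = -C/12 (G(C) = C*(-1/12) = -C/12)
E(R) = -7 + R*(-5/4 + R)/2 (E(R) = -7 + (R*(R - 1/12*15))/2 = -7 + (R*(R - 5/4))/2 = -7 + (R*(-5/4 + R))/2 = -7 + R*(-5/4 + R)/2)
E(131) - 1*(-5490) = (-7 + (½)*131² - 5/8*131) - 1*(-5490) = (-7 + (½)*17161 - 655/8) + 5490 = (-7 + 17161/2 - 655/8) + 5490 = 67933/8 + 5490 = 111853/8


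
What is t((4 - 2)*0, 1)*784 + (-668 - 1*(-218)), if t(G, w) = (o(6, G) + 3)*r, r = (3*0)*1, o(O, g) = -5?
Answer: -450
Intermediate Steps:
r = 0 (r = 0*1 = 0)
t(G, w) = 0 (t(G, w) = (-5 + 3)*0 = -2*0 = 0)
t((4 - 2)*0, 1)*784 + (-668 - 1*(-218)) = 0*784 + (-668 - 1*(-218)) = 0 + (-668 + 218) = 0 - 450 = -450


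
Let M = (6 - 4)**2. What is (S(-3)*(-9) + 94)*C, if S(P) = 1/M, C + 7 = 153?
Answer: 26791/2 ≈ 13396.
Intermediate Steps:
C = 146 (C = -7 + 153 = 146)
M = 4 (M = 2**2 = 4)
S(P) = 1/4
(S(-3)*(-9) + 94)*C = ((1/4)*(-9) + 94)*146 = (-9/4 + 94)*146 = (367/4)*146 = 26791/2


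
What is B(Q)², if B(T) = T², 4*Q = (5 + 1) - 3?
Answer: 81/256 ≈ 0.31641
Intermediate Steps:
Q = ¾ (Q = ((5 + 1) - 3)/4 = (6 - 3)/4 = (¼)*3 = ¾ ≈ 0.75000)
B(Q)² = ((¾)²)² = (9/16)² = 81/256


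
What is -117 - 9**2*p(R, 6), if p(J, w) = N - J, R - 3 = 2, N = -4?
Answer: 612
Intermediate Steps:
R = 5 (R = 3 + 2 = 5)
p(J, w) = -4 - J
-117 - 9**2*p(R, 6) = -117 - 9**2*(-4 - 1*5) = -117 - 81*(-4 - 5) = -117 - 81*(-9) = -117 - 1*(-729) = -117 + 729 = 612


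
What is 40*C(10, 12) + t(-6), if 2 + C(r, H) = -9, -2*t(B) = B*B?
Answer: -458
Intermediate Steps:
t(B) = -B²/2 (t(B) = -B*B/2 = -B²/2)
C(r, H) = -11 (C(r, H) = -2 - 9 = -11)
40*C(10, 12) + t(-6) = 40*(-11) - ½*(-6)² = -440 - ½*36 = -440 - 18 = -458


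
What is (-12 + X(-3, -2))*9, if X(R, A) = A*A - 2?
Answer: -90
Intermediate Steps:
X(R, A) = -2 + A² (X(R, A) = A² - 2 = -2 + A²)
(-12 + X(-3, -2))*9 = (-12 + (-2 + (-2)²))*9 = (-12 + (-2 + 4))*9 = (-12 + 2)*9 = -10*9 = -90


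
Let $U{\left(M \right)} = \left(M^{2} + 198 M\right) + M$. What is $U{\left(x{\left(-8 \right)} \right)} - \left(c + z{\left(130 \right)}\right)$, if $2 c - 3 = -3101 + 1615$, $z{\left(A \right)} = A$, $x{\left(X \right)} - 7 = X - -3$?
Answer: $\frac{2027}{2} \approx 1013.5$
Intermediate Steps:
$x{\left(X \right)} = 10 + X$ ($x{\left(X \right)} = 7 + \left(X - -3\right) = 7 + \left(X + 3\right) = 7 + \left(3 + X\right) = 10 + X$)
$U{\left(M \right)} = M^{2} + 199 M$
$c = - \frac{1483}{2}$ ($c = \frac{3}{2} + \frac{-3101 + 1615}{2} = \frac{3}{2} + \frac{1}{2} \left(-1486\right) = \frac{3}{2} - 743 = - \frac{1483}{2} \approx -741.5$)
$U{\left(x{\left(-8 \right)} \right)} - \left(c + z{\left(130 \right)}\right) = \left(10 - 8\right) \left(199 + \left(10 - 8\right)\right) - \left(- \frac{1483}{2} + 130\right) = 2 \left(199 + 2\right) - - \frac{1223}{2} = 2 \cdot 201 + \frac{1223}{2} = 402 + \frac{1223}{2} = \frac{2027}{2}$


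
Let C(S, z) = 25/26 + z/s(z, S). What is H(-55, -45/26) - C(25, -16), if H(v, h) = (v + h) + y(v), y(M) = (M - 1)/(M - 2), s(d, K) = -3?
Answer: -45974/741 ≈ -62.043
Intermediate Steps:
y(M) = (-1 + M)/(-2 + M)
C(S, z) = 25/26 - z/3 (C(S, z) = 25/26 + z/(-3) = 25*(1/26) + z*(-⅓) = 25/26 - z/3)
H(v, h) = h + v + (-1 + v)/(-2 + v) (H(v, h) = (v + h) + (-1 + v)/(-2 + v) = (h + v) + (-1 + v)/(-2 + v) = h + v + (-1 + v)/(-2 + v))
H(-55, -45/26) - C(25, -16) = (-1 - 55 + (-2 - 55)*(-45/26 - 55))/(-2 - 55) - (25/26 - ⅓*(-16)) = (-1 - 55 - 57*(-45*1/26 - 55))/(-57) - (25/26 + 16/3) = -(-1 - 55 - 57*(-45/26 - 55))/57 - 1*491/78 = -(-1 - 55 - 57*(-1475/26))/57 - 491/78 = -(-1 - 55 + 84075/26)/57 - 491/78 = -1/57*82619/26 - 491/78 = -82619/1482 - 491/78 = -45974/741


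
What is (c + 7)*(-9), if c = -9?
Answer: 18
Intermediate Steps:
(c + 7)*(-9) = (-9 + 7)*(-9) = -2*(-9) = 18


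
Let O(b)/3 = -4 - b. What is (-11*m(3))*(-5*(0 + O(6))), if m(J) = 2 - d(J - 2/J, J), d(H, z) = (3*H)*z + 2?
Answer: 34650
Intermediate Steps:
O(b) = -12 - 3*b (O(b) = 3*(-4 - b) = -12 - 3*b)
d(H, z) = 2 + 3*H*z (d(H, z) = 3*H*z + 2 = 2 + 3*H*z)
m(J) = -3*J*(J - 2/J) (m(J) = 2 - (2 + 3*(J - 2/J)*J) = 2 - (2 + 3*J*(J - 2/J)) = 2 + (-2 - 3*J*(J - 2/J)) = -3*J*(J - 2/J))
(-11*m(3))*(-5*(0 + O(6))) = (-11*(6 - 3*3²))*(-5*(0 + (-12 - 3*6))) = (-11*(6 - 3*9))*(-5*(0 + (-12 - 18))) = (-11*(6 - 27))*(-5*(0 - 30)) = (-11*(-21))*(-5*(-30)) = 231*150 = 34650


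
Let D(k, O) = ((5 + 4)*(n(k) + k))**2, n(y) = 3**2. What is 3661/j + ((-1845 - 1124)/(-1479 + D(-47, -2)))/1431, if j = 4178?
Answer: 605000922653/690452248230 ≈ 0.87624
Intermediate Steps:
n(y) = 9
D(k, O) = (81 + 9*k)**2 (D(k, O) = ((5 + 4)*(9 + k))**2 = (9*(9 + k))**2 = (81 + 9*k)**2)
3661/j + ((-1845 - 1124)/(-1479 + D(-47, -2)))/1431 = 3661/4178 + ((-1845 - 1124)/(-1479 + 81*(9 - 47)**2))/1431 = 3661*(1/4178) - 2969/(-1479 + 81*(-38)**2)*(1/1431) = 3661/4178 - 2969/(-1479 + 81*1444)*(1/1431) = 3661/4178 - 2969/(-1479 + 116964)*(1/1431) = 3661/4178 - 2969/115485*(1/1431) = 3661/4178 - 2969*1/115485*(1/1431) = 3661/4178 - 2969/115485*1/1431 = 3661/4178 - 2969/165259035 = 605000922653/690452248230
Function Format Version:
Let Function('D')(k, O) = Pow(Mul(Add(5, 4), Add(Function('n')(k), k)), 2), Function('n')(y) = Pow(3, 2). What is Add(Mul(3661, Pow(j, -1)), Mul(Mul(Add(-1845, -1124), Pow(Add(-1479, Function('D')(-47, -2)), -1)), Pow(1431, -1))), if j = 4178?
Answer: Rational(605000922653, 690452248230) ≈ 0.87624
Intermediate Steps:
Function('n')(y) = 9
Function('D')(k, O) = Pow(Add(81, Mul(9, k)), 2) (Function('D')(k, O) = Pow(Mul(Add(5, 4), Add(9, k)), 2) = Pow(Mul(9, Add(9, k)), 2) = Pow(Add(81, Mul(9, k)), 2))
Add(Mul(3661, Pow(j, -1)), Mul(Mul(Add(-1845, -1124), Pow(Add(-1479, Function('D')(-47, -2)), -1)), Pow(1431, -1))) = Add(Mul(3661, Pow(4178, -1)), Mul(Mul(Add(-1845, -1124), Pow(Add(-1479, Mul(81, Pow(Add(9, -47), 2))), -1)), Pow(1431, -1))) = Add(Mul(3661, Rational(1, 4178)), Mul(Mul(-2969, Pow(Add(-1479, Mul(81, Pow(-38, 2))), -1)), Rational(1, 1431))) = Add(Rational(3661, 4178), Mul(Mul(-2969, Pow(Add(-1479, Mul(81, 1444)), -1)), Rational(1, 1431))) = Add(Rational(3661, 4178), Mul(Mul(-2969, Pow(Add(-1479, 116964), -1)), Rational(1, 1431))) = Add(Rational(3661, 4178), Mul(Mul(-2969, Pow(115485, -1)), Rational(1, 1431))) = Add(Rational(3661, 4178), Mul(Mul(-2969, Rational(1, 115485)), Rational(1, 1431))) = Add(Rational(3661, 4178), Mul(Rational(-2969, 115485), Rational(1, 1431))) = Add(Rational(3661, 4178), Rational(-2969, 165259035)) = Rational(605000922653, 690452248230)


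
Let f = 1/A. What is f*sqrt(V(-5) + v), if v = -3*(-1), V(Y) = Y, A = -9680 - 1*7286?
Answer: -I*sqrt(2)/16966 ≈ -8.3356e-5*I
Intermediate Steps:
A = -16966 (A = -9680 - 7286 = -16966)
v = 3
f = -1/16966 (f = 1/(-16966) = -1/16966 ≈ -5.8941e-5)
f*sqrt(V(-5) + v) = -sqrt(-5 + 3)/16966 = -I*sqrt(2)/16966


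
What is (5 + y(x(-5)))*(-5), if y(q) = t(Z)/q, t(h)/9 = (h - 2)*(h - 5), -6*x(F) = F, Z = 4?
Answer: 83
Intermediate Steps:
x(F) = -F/6
t(h) = 9*(-5 + h)*(-2 + h) (t(h) = 9*((h - 2)*(h - 5)) = 9*((-2 + h)*(-5 + h)) = 9*((-5 + h)*(-2 + h)) = 9*(-5 + h)*(-2 + h))
y(q) = -18/q (y(q) = (90 - 63*4 + 9*4**2)/q = (90 - 252 + 9*16)/q = (90 - 252 + 144)/q = -18/q)
(5 + y(x(-5)))*(-5) = (5 - 18/((-1/6*(-5))))*(-5) = (5 - 18/5/6)*(-5) = (5 - 18*6/5)*(-5) = (5 - 108/5)*(-5) = -83/5*(-5) = 83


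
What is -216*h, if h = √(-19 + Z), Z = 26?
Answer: -216*√7 ≈ -571.48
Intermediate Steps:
h = √7 (h = √(-19 + 26) = √7 ≈ 2.6458)
-216*h = -216*√7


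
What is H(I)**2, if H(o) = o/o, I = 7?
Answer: 1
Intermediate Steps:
H(o) = 1
H(I)**2 = 1**2 = 1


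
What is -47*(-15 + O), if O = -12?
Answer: 1269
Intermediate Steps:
-47*(-15 + O) = -47*(-15 - 12) = -47*(-27) = 1269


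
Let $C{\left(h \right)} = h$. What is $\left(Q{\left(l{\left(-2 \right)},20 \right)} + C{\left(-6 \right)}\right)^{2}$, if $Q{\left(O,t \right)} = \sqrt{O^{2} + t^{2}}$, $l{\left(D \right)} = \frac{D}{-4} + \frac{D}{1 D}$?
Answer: $\frac{\left(12 - \sqrt{1609}\right)^{2}}{4} \approx 197.58$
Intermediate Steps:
$l{\left(D \right)} = 1 - \frac{D}{4}$ ($l{\left(D \right)} = D \left(- \frac{1}{4}\right) + \frac{D}{D} = - \frac{D}{4} + 1 = 1 - \frac{D}{4}$)
$\left(Q{\left(l{\left(-2 \right)},20 \right)} + C{\left(-6 \right)}\right)^{2} = \left(\sqrt{\left(1 - - \frac{1}{2}\right)^{2} + 20^{2}} - 6\right)^{2} = \left(\sqrt{\left(1 + \frac{1}{2}\right)^{2} + 400} - 6\right)^{2} = \left(\sqrt{\left(\frac{3}{2}\right)^{2} + 400} - 6\right)^{2} = \left(\sqrt{\frac{9}{4} + 400} - 6\right)^{2} = \left(\sqrt{\frac{1609}{4}} - 6\right)^{2} = \left(\frac{\sqrt{1609}}{2} - 6\right)^{2} = \left(-6 + \frac{\sqrt{1609}}{2}\right)^{2}$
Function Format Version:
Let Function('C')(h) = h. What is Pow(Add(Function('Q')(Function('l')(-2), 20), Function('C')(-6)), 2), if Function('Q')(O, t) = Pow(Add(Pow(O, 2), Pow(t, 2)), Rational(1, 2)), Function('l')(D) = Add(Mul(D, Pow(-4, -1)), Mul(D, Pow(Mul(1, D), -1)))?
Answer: Mul(Rational(1, 4), Pow(Add(12, Mul(-1, Pow(1609, Rational(1, 2)))), 2)) ≈ 197.58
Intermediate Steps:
Function('l')(D) = Add(1, Mul(Rational(-1, 4), D)) (Function('l')(D) = Add(Mul(D, Rational(-1, 4)), Mul(D, Pow(D, -1))) = Add(Mul(Rational(-1, 4), D), 1) = Add(1, Mul(Rational(-1, 4), D)))
Pow(Add(Function('Q')(Function('l')(-2), 20), Function('C')(-6)), 2) = Pow(Add(Pow(Add(Pow(Add(1, Mul(Rational(-1, 4), -2)), 2), Pow(20, 2)), Rational(1, 2)), -6), 2) = Pow(Add(Pow(Add(Pow(Add(1, Rational(1, 2)), 2), 400), Rational(1, 2)), -6), 2) = Pow(Add(Pow(Add(Pow(Rational(3, 2), 2), 400), Rational(1, 2)), -6), 2) = Pow(Add(Pow(Add(Rational(9, 4), 400), Rational(1, 2)), -6), 2) = Pow(Add(Pow(Rational(1609, 4), Rational(1, 2)), -6), 2) = Pow(Add(Mul(Rational(1, 2), Pow(1609, Rational(1, 2))), -6), 2) = Pow(Add(-6, Mul(Rational(1, 2), Pow(1609, Rational(1, 2)))), 2)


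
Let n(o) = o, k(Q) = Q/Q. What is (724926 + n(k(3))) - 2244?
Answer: 722683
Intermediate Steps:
k(Q) = 1
(724926 + n(k(3))) - 2244 = (724926 + 1) - 2244 = 724927 - 2244 = 722683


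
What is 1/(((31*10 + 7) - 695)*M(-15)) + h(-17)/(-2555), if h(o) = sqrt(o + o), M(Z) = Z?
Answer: 1/5670 - I*sqrt(34)/2555 ≈ 0.00017637 - 0.0022822*I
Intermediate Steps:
h(o) = sqrt(2)*sqrt(o) (h(o) = sqrt(2*o) = sqrt(2)*sqrt(o))
1/(((31*10 + 7) - 695)*M(-15)) + h(-17)/(-2555) = 1/(((31*10 + 7) - 695)*(-15)) + (sqrt(2)*sqrt(-17))/(-2555) = -1/15/((310 + 7) - 695) + (sqrt(2)*(I*sqrt(17)))*(-1/2555) = -1/15/(317 - 695) + (I*sqrt(34))*(-1/2555) = -1/15/(-378) - I*sqrt(34)/2555 = -1/378*(-1/15) - I*sqrt(34)/2555 = 1/5670 - I*sqrt(34)/2555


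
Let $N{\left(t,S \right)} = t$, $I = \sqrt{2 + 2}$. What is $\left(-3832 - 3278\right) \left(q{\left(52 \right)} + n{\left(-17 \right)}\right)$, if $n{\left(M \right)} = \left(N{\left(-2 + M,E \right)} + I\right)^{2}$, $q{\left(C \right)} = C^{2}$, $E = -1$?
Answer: $-21280230$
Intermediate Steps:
$I = 2$ ($I = \sqrt{4} = 2$)
$n{\left(M \right)} = M^{2}$ ($n{\left(M \right)} = \left(\left(-2 + M\right) + 2\right)^{2} = M^{2}$)
$\left(-3832 - 3278\right) \left(q{\left(52 \right)} + n{\left(-17 \right)}\right) = \left(-3832 - 3278\right) \left(52^{2} + \left(-17\right)^{2}\right) = - 7110 \left(2704 + 289\right) = \left(-7110\right) 2993 = -21280230$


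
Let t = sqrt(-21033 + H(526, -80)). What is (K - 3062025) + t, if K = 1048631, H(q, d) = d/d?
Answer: -2013394 + 2*I*sqrt(5258) ≈ -2.0134e+6 + 145.02*I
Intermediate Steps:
H(q, d) = 1
t = 2*I*sqrt(5258) (t = sqrt(-21033 + 1) = sqrt(-21032) = 2*I*sqrt(5258) ≈ 145.02*I)
(K - 3062025) + t = (1048631 - 3062025) + 2*I*sqrt(5258) = -2013394 + 2*I*sqrt(5258)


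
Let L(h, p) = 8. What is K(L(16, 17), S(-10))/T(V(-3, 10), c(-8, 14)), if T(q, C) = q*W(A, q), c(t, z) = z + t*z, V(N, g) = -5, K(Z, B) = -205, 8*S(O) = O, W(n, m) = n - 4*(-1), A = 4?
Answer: 41/8 ≈ 5.1250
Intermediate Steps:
W(n, m) = 4 + n (W(n, m) = n + 4 = 4 + n)
S(O) = O/8
T(q, C) = 8*q (T(q, C) = q*(4 + 4) = q*8 = 8*q)
K(L(16, 17), S(-10))/T(V(-3, 10), c(-8, 14)) = -205/(8*(-5)) = -205/(-40) = -205*(-1/40) = 41/8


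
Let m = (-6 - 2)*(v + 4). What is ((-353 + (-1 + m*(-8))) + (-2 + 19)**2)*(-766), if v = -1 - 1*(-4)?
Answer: -293378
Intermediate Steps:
v = 3 (v = -1 + 4 = 3)
m = -56 (m = (-6 - 2)*(3 + 4) = -8*7 = -56)
((-353 + (-1 + m*(-8))) + (-2 + 19)**2)*(-766) = ((-353 + (-1 - 56*(-8))) + (-2 + 19)**2)*(-766) = ((-353 + (-1 + 448)) + 17**2)*(-766) = ((-353 + 447) + 289)*(-766) = (94 + 289)*(-766) = 383*(-766) = -293378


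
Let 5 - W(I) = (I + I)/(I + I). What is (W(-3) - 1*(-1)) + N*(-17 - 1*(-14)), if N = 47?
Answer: -136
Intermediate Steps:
W(I) = 4 (W(I) = 5 - (I + I)/(I + I) = 5 - 2*I/(2*I) = 5 - 2*I*1/(2*I) = 5 - 1*1 = 5 - 1 = 4)
(W(-3) - 1*(-1)) + N*(-17 - 1*(-14)) = (4 - 1*(-1)) + 47*(-17 - 1*(-14)) = (4 + 1) + 47*(-17 + 14) = 5 + 47*(-3) = 5 - 141 = -136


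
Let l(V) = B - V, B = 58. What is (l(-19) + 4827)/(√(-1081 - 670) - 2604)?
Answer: -12770016/6782567 - 4904*I*√1751/6782567 ≈ -1.8828 - 0.030255*I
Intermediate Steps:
l(V) = 58 - V
(l(-19) + 4827)/(√(-1081 - 670) - 2604) = ((58 - 1*(-19)) + 4827)/(√(-1081 - 670) - 2604) = ((58 + 19) + 4827)/(√(-1751) - 2604) = (77 + 4827)/(I*√1751 - 2604) = 4904/(-2604 + I*√1751)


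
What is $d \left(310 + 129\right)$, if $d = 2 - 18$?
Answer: $-7024$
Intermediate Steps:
$d = -16$ ($d = 2 - 18 = -16$)
$d \left(310 + 129\right) = - 16 \left(310 + 129\right) = \left(-16\right) 439 = -7024$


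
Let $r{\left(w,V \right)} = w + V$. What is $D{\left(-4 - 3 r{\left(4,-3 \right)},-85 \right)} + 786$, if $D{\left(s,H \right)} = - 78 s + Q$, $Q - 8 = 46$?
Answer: $1386$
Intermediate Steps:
$Q = 54$ ($Q = 8 + 46 = 54$)
$r{\left(w,V \right)} = V + w$
$D{\left(s,H \right)} = 54 - 78 s$ ($D{\left(s,H \right)} = - 78 s + 54 = 54 - 78 s$)
$D{\left(-4 - 3 r{\left(4,-3 \right)},-85 \right)} + 786 = \left(54 - 78 \left(-4 - 3 \left(-3 + 4\right)\right)\right) + 786 = \left(54 - 78 \left(-4 - 3\right)\right) + 786 = \left(54 - -546\right) + 786 = \left(54 + 546\right) + 786 = 600 + 786 = 1386$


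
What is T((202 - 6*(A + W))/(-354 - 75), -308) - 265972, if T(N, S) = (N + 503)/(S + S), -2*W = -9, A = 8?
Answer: -17571760067/66066 ≈ -2.6597e+5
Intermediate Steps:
W = 9/2 (W = -1/2*(-9) = 9/2 ≈ 4.5000)
T(N, S) = (503 + N)/(2*S) (T(N, S) = (503 + N)/((2*S)) = (503 + N)*(1/(2*S)) = (503 + N)/(2*S))
T((202 - 6*(A + W))/(-354 - 75), -308) - 265972 = (1/2)*(503 + (202 - 6*(8 + 9/2))/(-354 - 75))/(-308) - 265972 = (1/2)*(-1/308)*(503 + (202 - 6*25/2)/(-429)) - 265972 = (1/2)*(-1/308)*(503 + (202 - 75)*(-1/429)) - 265972 = (1/2)*(-1/308)*(503 + 127*(-1/429)) - 265972 = (1/2)*(-1/308)*(503 - 127/429) - 265972 = (1/2)*(-1/308)*(215660/429) - 265972 = -53915/66066 - 265972 = -17571760067/66066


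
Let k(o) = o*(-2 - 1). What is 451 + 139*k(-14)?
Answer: 6289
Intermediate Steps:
k(o) = -3*o (k(o) = o*(-3) = -3*o)
451 + 139*k(-14) = 451 + 139*(-3*(-14)) = 451 + 139*42 = 451 + 5838 = 6289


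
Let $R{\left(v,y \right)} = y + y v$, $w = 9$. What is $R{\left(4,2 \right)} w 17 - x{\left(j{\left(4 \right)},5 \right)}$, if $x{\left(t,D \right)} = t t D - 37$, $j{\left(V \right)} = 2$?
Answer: $1547$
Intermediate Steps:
$R{\left(v,y \right)} = y + v y$
$x{\left(t,D \right)} = -37 + D t^{2}$ ($x{\left(t,D \right)} = t^{2} D - 37 = D t^{2} - 37 = -37 + D t^{2}$)
$R{\left(4,2 \right)} w 17 - x{\left(j{\left(4 \right)},5 \right)} = 2 \left(1 + 4\right) 9 \cdot 17 - \left(-37 + 5 \cdot 2^{2}\right) = 2 \cdot 5 \cdot 9 \cdot 17 - \left(-37 + 5 \cdot 4\right) = 10 \cdot 9 \cdot 17 - \left(-37 + 20\right) = 90 \cdot 17 - -17 = 1530 + 17 = 1547$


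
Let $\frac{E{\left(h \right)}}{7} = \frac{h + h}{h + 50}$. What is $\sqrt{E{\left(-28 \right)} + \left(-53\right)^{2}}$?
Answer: $\frac{\sqrt{337733}}{11} \approx 52.832$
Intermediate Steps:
$E{\left(h \right)} = \frac{14 h}{50 + h}$ ($E{\left(h \right)} = 7 \frac{h + h}{h + 50} = 7 \frac{2 h}{50 + h} = \frac{14 h}{50 + h}$)
$\sqrt{E{\left(-28 \right)} + \left(-53\right)^{2}} = \sqrt{14 \left(-28\right) \frac{1}{50 - 28} + \left(-53\right)^{2}} = \sqrt{14 \left(-28\right) \frac{1}{22} + 2809} = \sqrt{- \frac{196}{11} + 2809} = \sqrt{\frac{30703}{11}} = \frac{\sqrt{337733}}{11}$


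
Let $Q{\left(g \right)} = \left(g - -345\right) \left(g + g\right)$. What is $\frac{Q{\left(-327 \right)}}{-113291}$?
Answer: $\frac{11772}{113291} \approx 0.10391$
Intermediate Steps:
$Q{\left(g \right)} = 2 g \left(345 + g\right)$ ($Q{\left(g \right)} = \left(g + 345\right) 2 g = \left(345 + g\right) 2 g = 2 g \left(345 + g\right)$)
$\frac{Q{\left(-327 \right)}}{-113291} = \frac{2 \left(-327\right) \left(345 - 327\right)}{-113291} = 2 \left(-327\right) 18 \left(- \frac{1}{113291}\right) = \left(-11772\right) \left(- \frac{1}{113291}\right) = \frac{11772}{113291}$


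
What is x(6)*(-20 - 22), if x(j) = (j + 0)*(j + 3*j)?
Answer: -6048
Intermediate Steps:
x(j) = 4*j**2 (x(j) = j*(4*j) = 4*j**2)
x(6)*(-20 - 22) = (4*6**2)*(-20 - 22) = (4*36)*(-42) = 144*(-42) = -6048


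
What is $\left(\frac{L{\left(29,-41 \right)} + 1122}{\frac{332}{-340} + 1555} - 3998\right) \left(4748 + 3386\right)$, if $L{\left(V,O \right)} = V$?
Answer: $- \frac{2147400324727}{66046} \approx -3.2514 \cdot 10^{7}$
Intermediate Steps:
$\left(\frac{L{\left(29,-41 \right)} + 1122}{\frac{332}{-340} + 1555} - 3998\right) \left(4748 + 3386\right) = \left(\frac{29 + 1122}{\frac{332}{-340} + 1555} - 3998\right) \left(4748 + 3386\right) = \left(\frac{1151}{332 \left(- \frac{1}{340}\right) + 1555} - 3998\right) 8134 = \left(\frac{1151}{- \frac{83}{85} + 1555} - 3998\right) 8134 = \left(\frac{1151}{\frac{132092}{85}} - 3998\right) 8134 = \left(1151 \cdot \frac{85}{132092} - 3998\right) 8134 = \left(\frac{97835}{132092} - 3998\right) 8134 = \left(- \frac{528005981}{132092}\right) 8134 = - \frac{2147400324727}{66046}$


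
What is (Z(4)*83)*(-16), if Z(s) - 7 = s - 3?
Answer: -10624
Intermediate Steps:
Z(s) = 4 + s (Z(s) = 7 + (s - 3) = 7 + (-3 + s) = 4 + s)
(Z(4)*83)*(-16) = ((4 + 4)*83)*(-16) = (8*83)*(-16) = 664*(-16) = -10624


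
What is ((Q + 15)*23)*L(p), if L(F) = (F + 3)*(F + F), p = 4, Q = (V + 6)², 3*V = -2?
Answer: 503608/9 ≈ 55956.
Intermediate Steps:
V = -⅔ (V = (⅓)*(-2) = -⅔ ≈ -0.66667)
Q = 256/9 (Q = (-⅔ + 6)² = (16/3)² = 256/9 ≈ 28.444)
L(F) = 2*F*(3 + F) (L(F) = (3 + F)*(2*F) = 2*F*(3 + F))
((Q + 15)*23)*L(p) = ((256/9 + 15)*23)*(2*4*(3 + 4)) = ((391/9)*23)*(2*4*7) = (8993/9)*56 = 503608/9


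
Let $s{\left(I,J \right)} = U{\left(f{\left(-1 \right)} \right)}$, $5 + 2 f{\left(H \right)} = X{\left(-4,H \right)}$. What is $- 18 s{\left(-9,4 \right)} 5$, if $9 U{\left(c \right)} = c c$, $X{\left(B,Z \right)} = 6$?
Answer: $- \frac{5}{2} \approx -2.5$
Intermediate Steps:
$f{\left(H \right)} = \frac{1}{2}$ ($f{\left(H \right)} = - \frac{5}{2} + \frac{1}{2} \cdot 6 = - \frac{5}{2} + 3 = \frac{1}{2}$)
$U{\left(c \right)} = \frac{c^{2}}{9}$ ($U{\left(c \right)} = \frac{c c}{9} = \frac{c^{2}}{9}$)
$s{\left(I,J \right)} = \frac{1}{36}$ ($s{\left(I,J \right)} = \frac{1}{9 \cdot 4} = \frac{1}{9} \cdot \frac{1}{4} = \frac{1}{36}$)
$- 18 s{\left(-9,4 \right)} 5 = \left(-18\right) \frac{1}{36} \cdot 5 = \left(- \frac{1}{2}\right) 5 = - \frac{5}{2}$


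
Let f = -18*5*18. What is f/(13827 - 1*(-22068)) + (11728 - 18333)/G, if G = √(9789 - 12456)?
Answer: -108/2393 + 6605*I*√2667/2667 ≈ -0.045132 + 127.9*I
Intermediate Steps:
f = -1620 (f = -90*18 = -1620)
G = I*√2667 (G = √(-2667) = I*√2667 ≈ 51.643*I)
f/(13827 - 1*(-22068)) + (11728 - 18333)/G = -1620/(13827 - 1*(-22068)) + (11728 - 18333)/((I*√2667)) = -1620/(13827 + 22068) - (-6605)*I*√2667/2667 = -1620/35895 + 6605*I*√2667/2667 = -1620*1/35895 + 6605*I*√2667/2667 = -108/2393 + 6605*I*√2667/2667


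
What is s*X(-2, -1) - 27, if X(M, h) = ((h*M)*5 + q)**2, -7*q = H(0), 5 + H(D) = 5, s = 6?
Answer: 573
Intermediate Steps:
H(D) = 0 (H(D) = -5 + 5 = 0)
q = 0 (q = -1/7*0 = 0)
X(M, h) = 25*M**2*h**2 (X(M, h) = ((h*M)*5 + 0)**2 = ((M*h)*5 + 0)**2 = (5*M*h + 0)**2 = (5*M*h)**2 = 25*M**2*h**2)
s*X(-2, -1) - 27 = 6*(25*(-2)**2*(-1)**2) - 27 = 6*(25*4*1) - 27 = 6*100 - 27 = 600 - 27 = 573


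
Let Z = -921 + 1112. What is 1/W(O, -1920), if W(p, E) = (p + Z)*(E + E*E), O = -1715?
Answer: -1/5615147520 ≈ -1.7809e-10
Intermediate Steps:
Z = 191
W(p, E) = (191 + p)*(E + E**2) (W(p, E) = (p + 191)*(E + E*E) = (191 + p)*(E + E**2))
1/W(O, -1920) = 1/(-1920*(191 - 1715 + 191*(-1920) - 1920*(-1715))) = 1/(-1920*(191 - 1715 - 366720 + 3292800)) = 1/(-1920*2924556) = 1/(-5615147520) = -1/5615147520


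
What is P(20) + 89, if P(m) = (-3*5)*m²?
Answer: -5911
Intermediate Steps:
P(m) = -15*m²
P(20) + 89 = -15*20² + 89 = -15*400 + 89 = -6000 + 89 = -5911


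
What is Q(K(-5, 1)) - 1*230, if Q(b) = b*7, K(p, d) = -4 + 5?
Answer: -223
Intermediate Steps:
K(p, d) = 1
Q(b) = 7*b
Q(K(-5, 1)) - 1*230 = 7*1 - 1*230 = 7 - 230 = -223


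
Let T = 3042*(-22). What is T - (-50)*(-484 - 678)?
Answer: -125024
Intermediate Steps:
T = -66924
T - (-50)*(-484 - 678) = -66924 - (-50)*(-484 - 678) = -66924 - (-50)*(-1162) = -66924 - 1*58100 = -66924 - 58100 = -125024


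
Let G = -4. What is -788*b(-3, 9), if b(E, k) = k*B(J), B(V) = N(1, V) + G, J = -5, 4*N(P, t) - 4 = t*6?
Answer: 74466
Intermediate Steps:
N(P, t) = 1 + 3*t/2 (N(P, t) = 1 + (t*6)/4 = 1 + (6*t)/4 = 1 + 3*t/2)
B(V) = -3 + 3*V/2 (B(V) = (1 + 3*V/2) - 4 = -3 + 3*V/2)
b(E, k) = -21*k/2 (b(E, k) = k*(-3 + (3/2)*(-5)) = k*(-3 - 15/2) = k*(-21/2) = -21*k/2)
-788*b(-3, 9) = -(-8274)*9 = -788*(-189/2) = 74466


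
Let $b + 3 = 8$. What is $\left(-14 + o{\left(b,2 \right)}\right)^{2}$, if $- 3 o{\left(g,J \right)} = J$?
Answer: $\frac{1936}{9} \approx 215.11$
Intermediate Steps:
$b = 5$ ($b = -3 + 8 = 5$)
$o{\left(g,J \right)} = - \frac{J}{3}$
$\left(-14 + o{\left(b,2 \right)}\right)^{2} = \left(-14 - \frac{2}{3}\right)^{2} = \left(- \frac{44}{3}\right)^{2} = \frac{1936}{9}$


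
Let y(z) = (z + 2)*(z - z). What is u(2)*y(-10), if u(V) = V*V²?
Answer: 0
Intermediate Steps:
u(V) = V³
y(z) = 0 (y(z) = (2 + z)*0 = 0)
u(2)*y(-10) = 2³*0 = 8*0 = 0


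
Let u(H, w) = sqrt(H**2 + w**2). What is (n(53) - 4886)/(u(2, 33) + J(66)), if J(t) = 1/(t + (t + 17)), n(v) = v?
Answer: 80013/2696188 - 11921937*sqrt(1093)/2696188 ≈ -146.16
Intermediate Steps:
J(t) = 1/(17 + 2*t) (J(t) = 1/(t + (17 + t)) = 1/(17 + 2*t))
(n(53) - 4886)/(u(2, 33) + J(66)) = (53 - 4886)/(sqrt(2**2 + 33**2) + 1/(17 + 2*66)) = -4833/(sqrt(4 + 1089) + 1/(17 + 132)) = -4833/(sqrt(1093) + 1/149) = -4833/(1/149 + sqrt(1093))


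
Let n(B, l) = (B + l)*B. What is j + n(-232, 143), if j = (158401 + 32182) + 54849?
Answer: 266080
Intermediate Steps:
n(B, l) = B*(B + l)
j = 245432 (j = 190583 + 54849 = 245432)
j + n(-232, 143) = 245432 - 232*(-232 + 143) = 245432 - 232*(-89) = 245432 + 20648 = 266080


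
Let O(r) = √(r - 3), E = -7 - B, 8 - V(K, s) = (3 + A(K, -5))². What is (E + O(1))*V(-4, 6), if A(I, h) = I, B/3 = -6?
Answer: 77 + 7*I*√2 ≈ 77.0 + 9.8995*I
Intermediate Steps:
B = -18 (B = 3*(-6) = -18)
V(K, s) = 8 - (3 + K)²
E = 11 (E = -7 - 1*(-18) = -7 + 18 = 11)
O(r) = √(-3 + r)
(E + O(1))*V(-4, 6) = (11 + √(-3 + 1))*(8 - (3 - 4)²) = (11 + √(-2))*(8 - 1*(-1)²) = (11 + I*√2)*(8 - 1*1) = (11 + I*√2)*(8 - 1) = (11 + I*√2)*7 = 77 + 7*I*√2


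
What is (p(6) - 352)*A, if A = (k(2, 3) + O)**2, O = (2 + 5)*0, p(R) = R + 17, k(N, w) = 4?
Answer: -5264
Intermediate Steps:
p(R) = 17 + R
O = 0 (O = 7*0 = 0)
A = 16 (A = (4 + 0)**2 = 4**2 = 16)
(p(6) - 352)*A = ((17 + 6) - 352)*16 = (23 - 352)*16 = -329*16 = -5264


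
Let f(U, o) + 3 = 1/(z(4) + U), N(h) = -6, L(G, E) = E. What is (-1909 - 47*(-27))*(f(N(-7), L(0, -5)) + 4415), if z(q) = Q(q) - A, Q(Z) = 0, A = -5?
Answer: -2823040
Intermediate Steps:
z(q) = 5 (z(q) = 0 - 1*(-5) = 0 + 5 = 5)
f(U, o) = -3 + 1/(5 + U)
(-1909 - 47*(-27))*(f(N(-7), L(0, -5)) + 4415) = (-1909 - 47*(-27))*((-14 - 3*(-6))/(5 - 6) + 4415) = (-1909 + 1269)*((-14 + 18)/(-1) + 4415) = -640*(-1*4 + 4415) = -640*(-4 + 4415) = -640*4411 = -2823040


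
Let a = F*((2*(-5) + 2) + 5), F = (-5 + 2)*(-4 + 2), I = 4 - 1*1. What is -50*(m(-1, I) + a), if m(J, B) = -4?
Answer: 1100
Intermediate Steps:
I = 3 (I = 4 - 1 = 3)
F = 6 (F = -3*(-2) = 6)
a = -18 (a = 6*((2*(-5) + 2) + 5) = 6*((-10 + 2) + 5) = 6*(-8 + 5) = 6*(-3) = -18)
-50*(m(-1, I) + a) = -50*(-4 - 18) = -50*(-22) = 1100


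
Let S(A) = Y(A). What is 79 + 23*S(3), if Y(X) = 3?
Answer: 148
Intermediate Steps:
S(A) = 3
79 + 23*S(3) = 79 + 23*3 = 79 + 69 = 148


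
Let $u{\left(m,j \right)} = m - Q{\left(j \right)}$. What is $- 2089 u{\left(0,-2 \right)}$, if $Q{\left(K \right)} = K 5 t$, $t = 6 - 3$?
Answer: $-62670$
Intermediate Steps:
$t = 3$
$Q{\left(K \right)} = 15 K$ ($Q{\left(K \right)} = K 5 \cdot 3 = 5 K 3 = 15 K$)
$u{\left(m,j \right)} = m - 15 j$
$- 2089 u{\left(0,-2 \right)} = - 2089 \left(0 - -30\right) = - 2089 \left(0 + 30\right) = \left(-2089\right) 30 = -62670$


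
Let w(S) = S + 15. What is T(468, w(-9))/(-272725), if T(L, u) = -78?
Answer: 78/272725 ≈ 0.00028600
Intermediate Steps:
w(S) = 15 + S
T(468, w(-9))/(-272725) = -78/(-272725) = -78*(-1/272725) = 78/272725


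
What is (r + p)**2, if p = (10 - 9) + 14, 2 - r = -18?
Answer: 1225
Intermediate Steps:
r = 20 (r = 2 - 1*(-18) = 2 + 18 = 20)
p = 15 (p = 1 + 14 = 15)
(r + p)**2 = (20 + 15)**2 = 35**2 = 1225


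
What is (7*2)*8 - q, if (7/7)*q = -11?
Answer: 123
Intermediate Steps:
q = -11
(7*2)*8 - q = (7*2)*8 - 1*(-11) = 14*8 + 11 = 112 + 11 = 123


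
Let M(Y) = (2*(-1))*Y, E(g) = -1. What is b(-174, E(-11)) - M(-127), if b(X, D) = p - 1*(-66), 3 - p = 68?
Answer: -253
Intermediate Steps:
p = -65 (p = 3 - 1*68 = 3 - 68 = -65)
b(X, D) = 1 (b(X, D) = -65 - 1*(-66) = -65 + 66 = 1)
M(Y) = -2*Y
b(-174, E(-11)) - M(-127) = 1 - (-2)*(-127) = 1 - 1*254 = 1 - 254 = -253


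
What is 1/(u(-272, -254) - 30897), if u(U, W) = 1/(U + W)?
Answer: -526/16251823 ≈ -3.2366e-5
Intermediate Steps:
1/(u(-272, -254) - 30897) = 1/(1/(-272 - 254) - 30897) = 1/(1/(-526) - 30897) = 1/(-1/526 - 30897) = 1/(-16251823/526) = -526/16251823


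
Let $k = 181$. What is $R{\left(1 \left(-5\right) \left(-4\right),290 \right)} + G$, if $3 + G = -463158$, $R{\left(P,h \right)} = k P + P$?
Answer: $-459521$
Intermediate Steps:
$R{\left(P,h \right)} = 182 P$ ($R{\left(P,h \right)} = 181 P + P = 182 P$)
$G = -463161$ ($G = -3 - 463158 = -463161$)
$R{\left(1 \left(-5\right) \left(-4\right),290 \right)} + G = 182 \cdot 1 \left(-5\right) \left(-4\right) - 463161 = 182 \left(\left(-5\right) \left(-4\right)\right) - 463161 = 182 \cdot 20 - 463161 = 3640 - 463161 = -459521$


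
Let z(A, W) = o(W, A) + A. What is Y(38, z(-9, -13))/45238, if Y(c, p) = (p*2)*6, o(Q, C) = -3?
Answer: -72/22619 ≈ -0.0031832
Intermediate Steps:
z(A, W) = -3 + A
Y(c, p) = 12*p (Y(c, p) = (2*p)*6 = 12*p)
Y(38, z(-9, -13))/45238 = (12*(-3 - 9))/45238 = (12*(-12))*(1/45238) = -144*1/45238 = -72/22619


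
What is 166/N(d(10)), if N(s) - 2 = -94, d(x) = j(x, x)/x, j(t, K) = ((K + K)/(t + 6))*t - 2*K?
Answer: -83/46 ≈ -1.8043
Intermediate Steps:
j(t, K) = -2*K + 2*K*t/(6 + t) (j(t, K) = ((2*K)/(6 + t))*t - 2*K = (2*K/(6 + t))*t - 2*K = 2*K*t/(6 + t) - 2*K = -2*K + 2*K*t/(6 + t))
d(x) = -12/(6 + x) (d(x) = (-12*x/(6 + x))/x = -12/(6 + x))
N(s) = -92 (N(s) = 2 - 94 = -92)
166/N(d(10)) = 166/(-92) = 166*(-1/92) = -83/46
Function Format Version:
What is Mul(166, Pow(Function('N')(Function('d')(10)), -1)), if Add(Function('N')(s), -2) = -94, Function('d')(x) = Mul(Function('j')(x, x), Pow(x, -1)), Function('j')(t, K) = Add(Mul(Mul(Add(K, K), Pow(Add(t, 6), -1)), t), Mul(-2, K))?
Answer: Rational(-83, 46) ≈ -1.8043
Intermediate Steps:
Function('j')(t, K) = Add(Mul(-2, K), Mul(2, K, t, Pow(Add(6, t), -1))) (Function('j')(t, K) = Add(Mul(Mul(Mul(2, K), Pow(Add(6, t), -1)), t), Mul(-2, K)) = Add(Mul(Mul(2, K, Pow(Add(6, t), -1)), t), Mul(-2, K)) = Add(Mul(2, K, t, Pow(Add(6, t), -1)), Mul(-2, K)) = Add(Mul(-2, K), Mul(2, K, t, Pow(Add(6, t), -1))))
Function('d')(x) = Mul(-12, Pow(Add(6, x), -1)) (Function('d')(x) = Mul(Mul(-12, x, Pow(Add(6, x), -1)), Pow(x, -1)) = Mul(-12, Pow(Add(6, x), -1)))
Function('N')(s) = -92 (Function('N')(s) = Add(2, -94) = -92)
Mul(166, Pow(Function('N')(Function('d')(10)), -1)) = Mul(166, Pow(-92, -1)) = Mul(166, Rational(-1, 92)) = Rational(-83, 46)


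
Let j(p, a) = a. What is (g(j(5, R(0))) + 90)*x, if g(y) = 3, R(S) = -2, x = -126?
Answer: -11718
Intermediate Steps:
(g(j(5, R(0))) + 90)*x = (3 + 90)*(-126) = 93*(-126) = -11718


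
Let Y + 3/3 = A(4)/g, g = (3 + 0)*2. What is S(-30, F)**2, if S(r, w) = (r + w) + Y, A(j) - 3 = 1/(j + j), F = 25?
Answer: 69169/2304 ≈ 30.021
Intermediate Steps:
g = 6 (g = 3*2 = 6)
A(j) = 3 + 1/(2*j) (A(j) = 3 + 1/(j + j) = 3 + 1/(2*j))
Y = -23/48 (Y = -1 + (3 + (1/2)/4)/6 = -1 + (3 + (1/2)*(1/4))*(1/6) = -1 + (3 + 1/8)*(1/6) = -1 + (25/8)*(1/6) = -1 + 25/48 = -23/48 ≈ -0.47917)
S(r, w) = -23/48 + r + w (S(r, w) = (r + w) - 23/48 = -23/48 + r + w)
S(-30, F)**2 = (-23/48 - 30 + 25)**2 = (-263/48)**2 = 69169/2304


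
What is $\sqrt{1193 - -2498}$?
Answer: $\sqrt{3691} \approx 60.754$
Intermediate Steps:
$\sqrt{1193 - -2498} = \sqrt{1193 + 2498} = \sqrt{3691}$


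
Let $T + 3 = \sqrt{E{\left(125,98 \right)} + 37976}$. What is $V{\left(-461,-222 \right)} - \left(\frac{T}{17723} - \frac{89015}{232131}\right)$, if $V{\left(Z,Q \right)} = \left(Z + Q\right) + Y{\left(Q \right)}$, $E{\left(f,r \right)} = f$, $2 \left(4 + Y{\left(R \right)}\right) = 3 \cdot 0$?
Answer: $- \frac{2824779339593}{4114057713} - \frac{\sqrt{38101}}{17723} \approx -686.63$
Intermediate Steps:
$Y{\left(R \right)} = -4$ ($Y{\left(R \right)} = -4 + \frac{3 \cdot 0}{2} = -4 + \frac{1}{2} \cdot 0 = -4 + 0 = -4$)
$V{\left(Z,Q \right)} = -4 + Q + Z$ ($V{\left(Z,Q \right)} = \left(Z + Q\right) - 4 = \left(Q + Z\right) - 4 = -4 + Q + Z$)
$T = -3 + \sqrt{38101}$ ($T = -3 + \sqrt{125 + 37976} = -3 + \sqrt{38101} \approx 192.19$)
$V{\left(-461,-222 \right)} - \left(\frac{T}{17723} - \frac{89015}{232131}\right) = \left(-4 - 222 - 461\right) - \left(\frac{-3 + \sqrt{38101}}{17723} - \frac{89015}{232131}\right) = -687 - \left(\left(-3 + \sqrt{38101}\right) \frac{1}{17723} - \frac{89015}{232131}\right) = -687 - \left(\left(- \frac{3}{17723} + \frac{\sqrt{38101}}{17723}\right) - \frac{89015}{232131}\right) = -687 - \left(- \frac{1578309238}{4114057713} + \frac{\sqrt{38101}}{17723}\right) = -687 + \left(\frac{1578309238}{4114057713} - \frac{\sqrt{38101}}{17723}\right) = - \frac{2824779339593}{4114057713} - \frac{\sqrt{38101}}{17723}$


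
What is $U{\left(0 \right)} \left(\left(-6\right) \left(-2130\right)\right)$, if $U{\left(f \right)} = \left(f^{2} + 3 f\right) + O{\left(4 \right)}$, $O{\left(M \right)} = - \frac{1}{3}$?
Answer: $-4260$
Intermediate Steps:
$O{\left(M \right)} = - \frac{1}{3}$ ($O{\left(M \right)} = \left(-1\right) \frac{1}{3} = - \frac{1}{3}$)
$U{\left(f \right)} = - \frac{1}{3} + f^{2} + 3 f$ ($U{\left(f \right)} = \left(f^{2} + 3 f\right) - \frac{1}{3} = - \frac{1}{3} + f^{2} + 3 f$)
$U{\left(0 \right)} \left(\left(-6\right) \left(-2130\right)\right) = \left(- \frac{1}{3} + 0^{2} + 3 \cdot 0\right) \left(\left(-6\right) \left(-2130\right)\right) = \left(- \frac{1}{3} + 0 + 0\right) 12780 = \left(- \frac{1}{3}\right) 12780 = -4260$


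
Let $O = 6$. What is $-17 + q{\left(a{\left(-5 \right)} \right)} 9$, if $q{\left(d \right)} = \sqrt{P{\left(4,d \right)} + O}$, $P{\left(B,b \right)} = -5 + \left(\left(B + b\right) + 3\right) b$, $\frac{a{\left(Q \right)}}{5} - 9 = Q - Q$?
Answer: $-17 + 9 \sqrt{2341} \approx 418.46$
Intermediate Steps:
$a{\left(Q \right)} = 45$ ($a{\left(Q \right)} = 45 + 5 \left(Q - Q\right) = 45 + 5 \cdot 0 = 45 + 0 = 45$)
$P{\left(B,b \right)} = -5 + b \left(3 + B + b\right)$ ($P{\left(B,b \right)} = -5 + \left(3 + B + b\right) b = -5 + b \left(3 + B + b\right)$)
$q{\left(d \right)} = \sqrt{1 + d^{2} + 7 d}$ ($q{\left(d \right)} = \sqrt{\left(-5 + d^{2} + 3 d + 4 d\right) + 6} = \sqrt{\left(-5 + d^{2} + 7 d\right) + 6} = \sqrt{1 + d^{2} + 7 d}$)
$-17 + q{\left(a{\left(-5 \right)} \right)} 9 = -17 + \sqrt{1 + 45^{2} + 7 \cdot 45} \cdot 9 = -17 + \sqrt{1 + 2025 + 315} \cdot 9 = -17 + \sqrt{2341} \cdot 9 = -17 + 9 \sqrt{2341}$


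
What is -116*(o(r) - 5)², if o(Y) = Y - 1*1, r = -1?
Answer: -5684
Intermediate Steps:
o(Y) = -1 + Y (o(Y) = Y - 1 = -1 + Y)
-116*(o(r) - 5)² = -116*((-1 - 1) - 5)² = -116*(-2 - 5)² = -116*(-7)² = -116*49 = -5684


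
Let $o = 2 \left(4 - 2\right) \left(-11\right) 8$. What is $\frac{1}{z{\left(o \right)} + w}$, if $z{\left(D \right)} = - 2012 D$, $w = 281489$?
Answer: $\frac{1}{989713} \approx 1.0104 \cdot 10^{-6}$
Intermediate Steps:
$o = -352$ ($o = 2 \cdot 2 \left(-11\right) 8 = 4 \left(-11\right) 8 = \left(-44\right) 8 = -352$)
$\frac{1}{z{\left(o \right)} + w} = \frac{1}{\left(-2012\right) \left(-352\right) + 281489} = \frac{1}{708224 + 281489} = \frac{1}{989713}$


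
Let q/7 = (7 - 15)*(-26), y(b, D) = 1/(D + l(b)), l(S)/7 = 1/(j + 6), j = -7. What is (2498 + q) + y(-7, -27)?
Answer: 134435/34 ≈ 3954.0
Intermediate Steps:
l(S) = -7 (l(S) = 7/(-7 + 6) = 7/(-1) = 7*(-1) = -7)
y(b, D) = 1/(-7 + D) (y(b, D) = 1/(D - 7) = 1/(-7 + D))
q = 1456 (q = 7*((7 - 15)*(-26)) = 7*(-8*(-26)) = 7*208 = 1456)
(2498 + q) + y(-7, -27) = (2498 + 1456) + 1/(-7 - 27) = 3954 + 1/(-34) = 3954 - 1/34 = 134435/34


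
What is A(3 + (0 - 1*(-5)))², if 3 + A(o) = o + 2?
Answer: 49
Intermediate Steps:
A(o) = -1 + o (A(o) = -3 + (o + 2) = -3 + (2 + o) = -1 + o)
A(3 + (0 - 1*(-5)))² = (-1 + (3 + (0 - 1*(-5))))² = (-1 + (3 + (0 + 5)))² = (-1 + (3 + 5))² = (-1 + 8)² = 7² = 49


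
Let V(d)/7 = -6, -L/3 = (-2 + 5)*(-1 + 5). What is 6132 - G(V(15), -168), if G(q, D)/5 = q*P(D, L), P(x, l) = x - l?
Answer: -21588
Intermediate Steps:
L = -36 (L = -3*(-2 + 5)*(-1 + 5) = -9*4 = -3*12 = -36)
V(d) = -42 (V(d) = 7*(-6) = -42)
G(q, D) = 5*q*(36 + D) (G(q, D) = 5*(q*(D - 1*(-36))) = 5*(q*(D + 36)) = 5*(q*(36 + D)) = 5*q*(36 + D))
6132 - G(V(15), -168) = 6132 - 5*(-42)*(36 - 168) = 6132 - 5*(-42)*(-132) = 6132 - 1*27720 = 6132 - 27720 = -21588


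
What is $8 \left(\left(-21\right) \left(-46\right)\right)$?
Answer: $7728$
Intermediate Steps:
$8 \left(\left(-21\right) \left(-46\right)\right) = 8 \cdot 966 = 7728$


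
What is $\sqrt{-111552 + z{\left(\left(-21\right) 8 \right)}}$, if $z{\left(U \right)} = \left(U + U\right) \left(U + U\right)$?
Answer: $8 \sqrt{21} \approx 36.661$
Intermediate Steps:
$z{\left(U \right)} = 4 U^{2}$ ($z{\left(U \right)} = 2 U 2 U = 4 U^{2}$)
$\sqrt{-111552 + z{\left(\left(-21\right) 8 \right)}} = \sqrt{-111552 + 4 \left(\left(-21\right) 8\right)^{2}} = \sqrt{-111552 + 4 \left(-168\right)^{2}} = \sqrt{-111552 + 4 \cdot 28224} = \sqrt{-111552 + 112896} = \sqrt{1344} = 8 \sqrt{21}$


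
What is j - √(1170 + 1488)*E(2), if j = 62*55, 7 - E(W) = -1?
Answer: 3410 - 8*√2658 ≈ 2997.6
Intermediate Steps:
E(W) = 8 (E(W) = 7 - 1*(-1) = 7 + 1 = 8)
j = 3410
j - √(1170 + 1488)*E(2) = 3410 - √(1170 + 1488)*8 = 3410 - √2658*8 = 3410 - 8*√2658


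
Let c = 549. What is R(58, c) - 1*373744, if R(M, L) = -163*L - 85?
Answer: -463316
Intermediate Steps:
R(M, L) = -85 - 163*L
R(58, c) - 1*373744 = (-85 - 163*549) - 1*373744 = (-85 - 89487) - 373744 = -89572 - 373744 = -463316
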